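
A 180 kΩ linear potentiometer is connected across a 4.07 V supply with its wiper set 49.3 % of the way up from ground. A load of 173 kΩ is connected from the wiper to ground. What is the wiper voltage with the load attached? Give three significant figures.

V ≈ 1.59 V

The wiper splits the pot into (1−α)R = 91.26 kΩ above and αR = 88.74 kΩ below.
Lower section ‖ load = 58.65 kΩ.
V_wiper = 4.07 × 58.65/(91.26 + 58.65) = 1.59 V.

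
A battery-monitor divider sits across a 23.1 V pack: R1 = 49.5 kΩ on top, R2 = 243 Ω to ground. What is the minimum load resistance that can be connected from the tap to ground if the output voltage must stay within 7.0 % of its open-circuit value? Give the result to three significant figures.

Output resistance R_th = R1‖R2 = (49500 × 243)/49740 = 241.8 Ω.
The fractional drop is R_th/(R_th + R_L); requiring this ≤ 0.0700 gives R_L ≥ R_th(1/0.0700 − 1) = 241.8 × 13.29 = 3.21 kΩ.

R_L(min) ≈ 3.21 kΩ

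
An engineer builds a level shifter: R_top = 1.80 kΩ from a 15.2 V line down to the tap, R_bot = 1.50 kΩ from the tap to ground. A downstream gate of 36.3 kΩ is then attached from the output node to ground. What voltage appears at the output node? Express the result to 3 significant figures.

The load sits in parallel with R_bot: R_bot‖R_L = (1.50 × 36.3) / (1.50 + 36.3) = 1.440 kΩ.
V_out = 15.2 × 1.440 / (1.80 + 1.440) = 15.2 × 1.440/3.240 = 6.76 V.
(Unloaded it would have been 6.91 V.)

V_out ≈ 6.76 V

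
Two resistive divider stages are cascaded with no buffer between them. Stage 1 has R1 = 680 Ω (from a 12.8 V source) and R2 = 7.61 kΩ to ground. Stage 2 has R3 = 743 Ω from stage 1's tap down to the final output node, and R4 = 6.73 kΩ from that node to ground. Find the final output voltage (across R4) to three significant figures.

V_out ≈ 9.77 V

Stage 2 presents R3+R4 = 7473 Ω as a load on stage 1's tap.
Stage 1's lower leg becomes R2‖(R3+R4) = 3770 Ω, so V_mid = 12.8 × 3770/4450 = 10.84 V.
Stage 2 is itself unloaded: V_out = V_mid × R4/(R3+R4) = 10.84 × 6730/7473 = 9.77 V.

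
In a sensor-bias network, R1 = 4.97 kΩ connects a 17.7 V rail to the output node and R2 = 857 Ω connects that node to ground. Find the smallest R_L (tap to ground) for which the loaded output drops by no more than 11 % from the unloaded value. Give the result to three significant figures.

R_L(min) ≈ 5.91 kΩ

Output resistance R_th = R1‖R2 = (4970 × 857)/5827 = 731.0 Ω.
The fractional drop is R_th/(R_th + R_L); requiring this ≤ 0.110 gives R_L ≥ R_th(1/0.110 − 1) = 731.0 × 8.091 = 5.91 kΩ.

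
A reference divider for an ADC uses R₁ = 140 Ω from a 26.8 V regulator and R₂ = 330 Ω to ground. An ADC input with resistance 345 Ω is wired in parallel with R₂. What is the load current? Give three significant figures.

R₂‖R_L = 168.7 Ω; V_out = 26.8 × 168.7/308.7 = 14.64 V.
I_L = V_out / R_L = 14.64 / 345 Ω = 42.4 mA.

I_L ≈ 42.4 mA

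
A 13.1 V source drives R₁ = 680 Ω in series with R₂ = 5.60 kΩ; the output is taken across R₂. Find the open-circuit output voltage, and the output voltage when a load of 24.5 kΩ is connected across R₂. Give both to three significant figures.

Open-circuit: V = 13.1 × 5600/(680 + 5600) = 11.7 V.
With the load, R₂ becomes R₂‖R_L = 4558 Ω, so V = 13.1 × 4558/5238 = 11.4 V.

Unloaded: 11.7 V; loaded: 11.4 V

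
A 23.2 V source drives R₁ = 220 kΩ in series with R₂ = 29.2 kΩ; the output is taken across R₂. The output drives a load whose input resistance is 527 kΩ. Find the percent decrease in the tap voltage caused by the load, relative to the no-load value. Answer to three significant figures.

4.66 %

The divider's output (Thévenin) resistance is R₁‖R₂ = 25.78 kΩ.
Fractional drop under load = R_th/(R_th + R_L) = 25.78 / (25.78 + 527) = 0.04663.
So the output falls by 4.66 %.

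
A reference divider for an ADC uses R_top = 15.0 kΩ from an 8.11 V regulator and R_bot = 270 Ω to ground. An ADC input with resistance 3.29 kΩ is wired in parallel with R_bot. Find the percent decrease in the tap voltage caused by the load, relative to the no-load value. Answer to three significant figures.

The divider's output (Thévenin) resistance is R_top‖R_bot = 265.2 Ω.
Fractional drop under load = R_th/(R_th + R_L) = 265.2 / (265.2 + 3290) = 0.07460.
So the output falls by 7.46 %.

7.46 %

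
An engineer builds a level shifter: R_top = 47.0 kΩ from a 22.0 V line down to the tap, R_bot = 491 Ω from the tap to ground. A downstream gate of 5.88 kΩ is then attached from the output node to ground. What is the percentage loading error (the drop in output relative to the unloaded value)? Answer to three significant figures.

The divider's output (Thévenin) resistance is R_top‖R_bot = 485.9 Ω.
Fractional drop under load = R_th/(R_th + R_L) = 485.9 / (485.9 + 5880) = 0.07633.
So the output falls by 7.63 %.

7.63 %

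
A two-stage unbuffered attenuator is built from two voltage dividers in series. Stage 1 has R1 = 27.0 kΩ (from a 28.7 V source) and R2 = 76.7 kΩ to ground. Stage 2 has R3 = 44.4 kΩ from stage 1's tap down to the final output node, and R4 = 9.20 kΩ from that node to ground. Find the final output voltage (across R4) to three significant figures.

Stage 2 presents R3+R4 = 53.60 kΩ as a load on stage 1's tap.
Stage 1's lower leg becomes R2‖(R3+R4) = 31.55 kΩ, so V_mid = 28.7 × 31.55/58.55 = 15.47 V.
Stage 2 is itself unloaded: V_out = V_mid × R4/(R3+R4) = 15.47 × 9.20/53.60 = 2.65 V.

V_out ≈ 2.65 V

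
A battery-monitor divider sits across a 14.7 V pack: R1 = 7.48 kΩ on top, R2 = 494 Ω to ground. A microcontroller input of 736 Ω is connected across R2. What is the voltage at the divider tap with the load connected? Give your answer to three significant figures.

The load sits in parallel with R2: R2‖R_L = (494 × 736) / (494 + 736) = 295.6 Ω.
V_out = 14.7 × 295.6 / (7480 + 295.6) = 14.7 × 295.6/7776 = 0.559 V.

V_out ≈ 0.559 V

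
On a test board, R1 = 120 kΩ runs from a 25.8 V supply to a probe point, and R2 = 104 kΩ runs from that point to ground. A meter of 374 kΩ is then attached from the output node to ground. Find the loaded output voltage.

The load sits in parallel with R2: R2‖R_L = (104 × 374) / (104 + 374) = 81.37 kΩ.
V_out = 25.8 × 81.37 / (120 + 81.37) = 25.8 × 81.37/201.4 = 10.4 V.

V_out ≈ 10.4 V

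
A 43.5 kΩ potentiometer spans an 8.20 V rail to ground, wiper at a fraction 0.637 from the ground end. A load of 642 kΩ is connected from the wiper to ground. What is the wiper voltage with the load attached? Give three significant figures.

V ≈ 5.14 V

The wiper splits the pot into (1−α)R = 15.79 kΩ above and αR = 27.71 kΩ below.
Lower section ‖ load = 26.56 kΩ.
V_wiper = 8.20 × 26.56/(15.79 + 26.56) = 5.14 V.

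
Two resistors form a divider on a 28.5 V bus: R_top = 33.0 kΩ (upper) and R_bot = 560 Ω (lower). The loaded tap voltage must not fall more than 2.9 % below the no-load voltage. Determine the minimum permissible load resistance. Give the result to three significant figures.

R_L(min) ≈ 18.4 kΩ

Output resistance R_th = R_top‖R_bot = (33000 × 560)/33560 = 550.7 Ω.
The fractional drop is R_th/(R_th + R_L); requiring this ≤ 0.0290 gives R_L ≥ R_th(1/0.0290 − 1) = 550.7 × 33.48 = 18.4 kΩ.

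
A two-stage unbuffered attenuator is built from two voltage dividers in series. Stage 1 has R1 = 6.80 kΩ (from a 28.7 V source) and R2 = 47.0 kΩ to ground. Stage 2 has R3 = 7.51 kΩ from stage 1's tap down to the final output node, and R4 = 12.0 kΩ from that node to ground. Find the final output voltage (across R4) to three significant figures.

V_out ≈ 11.8 V

Stage 2 presents R3+R4 = 19.51 kΩ as a load on stage 1's tap.
Stage 1's lower leg becomes R2‖(R3+R4) = 13.79 kΩ, so V_mid = 28.7 × 13.79/20.59 = 19.22 V.
Stage 2 is itself unloaded: V_out = V_mid × R4/(R3+R4) = 19.22 × 12.0/19.51 = 11.8 V.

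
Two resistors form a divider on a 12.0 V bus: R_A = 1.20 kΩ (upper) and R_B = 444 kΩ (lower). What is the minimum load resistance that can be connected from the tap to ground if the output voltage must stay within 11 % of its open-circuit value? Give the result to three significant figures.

Output resistance R_th = R_A‖R_B = (1.20 × 444)/445.2 = 1.197 kΩ.
The fractional drop is R_th/(R_th + R_L); requiring this ≤ 0.110 gives R_L ≥ R_th(1/0.110 − 1) = 1.197 × 8.091 = 9.68 kΩ.

R_L(min) ≈ 9.68 kΩ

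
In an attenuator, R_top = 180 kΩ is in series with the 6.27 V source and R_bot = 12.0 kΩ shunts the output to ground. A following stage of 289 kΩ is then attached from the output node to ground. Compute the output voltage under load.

The load sits in parallel with R_bot: R_bot‖R_L = (12.0 × 289) / (12.0 + 289) = 11.52 kΩ.
V_out = 6.27 × 11.52 / (180 + 11.52) = 6.27 × 11.52/191.5 = 0.377 V.
(Unloaded it would have been 0.392 V.)

V_out ≈ 0.377 V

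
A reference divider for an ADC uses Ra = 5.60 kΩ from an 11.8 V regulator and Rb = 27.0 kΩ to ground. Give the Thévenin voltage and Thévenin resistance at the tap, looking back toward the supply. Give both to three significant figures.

V_th = 9.77 V, R_th = 4.64 kΩ

V_th is the open-circuit tap voltage: 11.8 × 27.0/(5.60 + 27.0) = 9.77 V.
With the supply zeroed, Ra and Rb appear in parallel from the tap: R_th = Ra‖Rb = (5.60 × 27.0)/32.60 = 4.64 kΩ.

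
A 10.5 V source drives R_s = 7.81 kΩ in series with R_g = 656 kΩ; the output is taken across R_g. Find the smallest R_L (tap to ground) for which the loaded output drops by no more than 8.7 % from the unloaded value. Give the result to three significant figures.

R_L(min) ≈ 81.0 kΩ

Output resistance R_th = R_s‖R_g = (7.81 × 656)/663.8 = 7.718 kΩ.
The fractional drop is R_th/(R_th + R_L); requiring this ≤ 0.0870 gives R_L ≥ R_th(1/0.0870 − 1) = 7.718 × 10.49 = 81.0 kΩ.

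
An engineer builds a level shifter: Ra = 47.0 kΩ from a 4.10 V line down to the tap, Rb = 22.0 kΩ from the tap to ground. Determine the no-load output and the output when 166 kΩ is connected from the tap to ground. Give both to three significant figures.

Open-circuit: V = 4.10 × 22.0/(47.0 + 22.0) = 1.31 V.
With the load, Rb becomes Rb‖R_L = 19.43 kΩ, so V = 4.10 × 19.43/66.43 = 1.20 V.

Unloaded: 1.31 V; loaded: 1.20 V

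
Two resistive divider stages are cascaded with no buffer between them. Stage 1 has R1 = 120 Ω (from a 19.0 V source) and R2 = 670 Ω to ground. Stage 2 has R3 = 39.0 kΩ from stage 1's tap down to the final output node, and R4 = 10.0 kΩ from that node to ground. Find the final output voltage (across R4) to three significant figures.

Stage 2 presents R3+R4 = 49000 Ω as a load on stage 1's tap.
Stage 1's lower leg becomes R2‖(R3+R4) = 661.0 Ω, so V_mid = 19.0 × 661.0/781.0 = 16.08 V.
Stage 2 is itself unloaded: V_out = V_mid × R4/(R3+R4) = 16.08 × 10000/49000 = 3.28 V.

V_out ≈ 3.28 V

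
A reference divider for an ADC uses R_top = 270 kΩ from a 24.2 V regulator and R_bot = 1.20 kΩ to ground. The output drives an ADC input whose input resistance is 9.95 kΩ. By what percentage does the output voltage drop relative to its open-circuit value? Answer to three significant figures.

The divider's output (Thévenin) resistance is R_top‖R_bot = 1.195 kΩ.
Fractional drop under load = R_th/(R_th + R_L) = 1.195 / (1.195 + 9.95) = 0.1072.
So the output falls by 10.7 %.

10.7 %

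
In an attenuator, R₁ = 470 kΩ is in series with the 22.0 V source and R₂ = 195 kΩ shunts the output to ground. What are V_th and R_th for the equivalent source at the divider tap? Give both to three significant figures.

V_th is the open-circuit tap voltage: 22.0 × 195/(470 + 195) = 6.45 V.
With the supply zeroed, R₁ and R₂ appear in parallel from the tap: R_th = R₁‖R₂ = (470 × 195)/665.0 = 138 kΩ.

V_th = 6.45 V, R_th = 138 kΩ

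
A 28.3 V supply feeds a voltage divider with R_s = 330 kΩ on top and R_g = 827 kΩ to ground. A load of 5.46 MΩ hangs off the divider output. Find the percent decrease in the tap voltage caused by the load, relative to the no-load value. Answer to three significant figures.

The divider's output (Thévenin) resistance is R_s‖R_g = 235.9 kΩ.
Fractional drop under load = R_th/(R_th + R_L) = 235.9 / (235.9 + 5460) = 0.04141.
So the output falls by 4.14 %.

4.14 %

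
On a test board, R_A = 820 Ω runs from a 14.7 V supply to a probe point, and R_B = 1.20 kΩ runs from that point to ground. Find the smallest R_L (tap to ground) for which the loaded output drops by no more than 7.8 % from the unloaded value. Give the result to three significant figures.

R_L(min) ≈ 5.76 kΩ

Output resistance R_th = R_A‖R_B = (820 × 1200)/2020 = 487.1 Ω.
The fractional drop is R_th/(R_th + R_L); requiring this ≤ 0.0780 gives R_L ≥ R_th(1/0.0780 − 1) = 487.1 × 11.82 = 5.76 kΩ.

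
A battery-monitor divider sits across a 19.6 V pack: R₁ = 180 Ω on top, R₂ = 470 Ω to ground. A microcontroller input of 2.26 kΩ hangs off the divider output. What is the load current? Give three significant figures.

I_L ≈ 5.93 mA

R₂‖R_L = 389.1 Ω; V_out = 19.6 × 389.1/569.1 = 13.40 V.
I_L = V_out / R_L = 13.40 / 2.26 kΩ = 5.93 mA.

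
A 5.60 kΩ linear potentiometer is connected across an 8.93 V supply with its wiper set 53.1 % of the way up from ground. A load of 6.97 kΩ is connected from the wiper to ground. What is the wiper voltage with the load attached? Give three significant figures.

V ≈ 3.95 V

The wiper splits the pot into (1−α)R = 2.626 kΩ above and αR = 2.974 kΩ below.
Lower section ‖ load = 2.084 kΩ.
V_wiper = 8.93 × 2.084/(2.626 + 2.084) = 3.95 V.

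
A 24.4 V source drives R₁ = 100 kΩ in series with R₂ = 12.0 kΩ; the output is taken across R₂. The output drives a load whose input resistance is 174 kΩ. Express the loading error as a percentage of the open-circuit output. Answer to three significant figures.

The divider's output (Thévenin) resistance is R₁‖R₂ = 10.71 kΩ.
Fractional drop under load = R_th/(R_th + R_L) = 10.71 / (10.71 + 174) = 0.05800.
So the output falls by 5.80 %.

5.80 %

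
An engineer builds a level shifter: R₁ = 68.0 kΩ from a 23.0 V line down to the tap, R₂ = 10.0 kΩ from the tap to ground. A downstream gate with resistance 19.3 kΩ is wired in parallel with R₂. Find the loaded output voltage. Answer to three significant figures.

The load sits in parallel with R₂: R₂‖R_L = (10.0 × 19.3) / (10.0 + 19.3) = 6.587 kΩ.
V_out = 23.0 × 6.587 / (68.0 + 6.587) = 23.0 × 6.587/74.59 = 2.03 V.

V_out ≈ 2.03 V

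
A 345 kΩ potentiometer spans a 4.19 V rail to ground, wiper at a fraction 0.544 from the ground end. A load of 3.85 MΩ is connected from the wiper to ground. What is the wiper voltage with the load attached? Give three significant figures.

The wiper splits the pot into (1−α)R = 157.3 kΩ above and αR = 187.7 kΩ below.
Lower section ‖ load = 179.0 kΩ.
V_wiper = 4.19 × 179.0/(157.3 + 179.0) = 2.23 V.

V ≈ 2.23 V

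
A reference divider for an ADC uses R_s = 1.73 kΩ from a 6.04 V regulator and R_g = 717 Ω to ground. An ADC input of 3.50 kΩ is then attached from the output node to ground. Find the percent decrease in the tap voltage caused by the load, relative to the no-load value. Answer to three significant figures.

The divider's output (Thévenin) resistance is R_s‖R_g = 506.9 Ω.
Fractional drop under load = R_th/(R_th + R_L) = 506.9 / (506.9 + 3500) = 0.1265.
So the output falls by 12.7 %.

12.7 %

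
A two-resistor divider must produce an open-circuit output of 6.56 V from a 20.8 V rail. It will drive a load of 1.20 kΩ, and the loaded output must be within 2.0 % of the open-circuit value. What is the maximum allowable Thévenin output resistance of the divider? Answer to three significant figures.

Loading drop = R_th/(R_th + R_L) ≤ 0.0200, so R_th ≤ R_L · ε/(1−ε) = 1.20 kΩ × 0.0200/0.9800 = 24.5 Ω.
(Any R1, R2 with R2/(R1+R2) = 0.315 and R1‖R2 ≤ 24.5 Ω will meet the spec.)

R_th ≤ 24.5 Ω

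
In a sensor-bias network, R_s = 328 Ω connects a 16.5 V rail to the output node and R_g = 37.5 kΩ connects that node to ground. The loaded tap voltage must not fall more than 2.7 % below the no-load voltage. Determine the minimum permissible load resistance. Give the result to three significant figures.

R_L(min) ≈ 11.7 kΩ

Output resistance R_th = R_s‖R_g = (328 × 37500)/37830 = 325.2 Ω.
The fractional drop is R_th/(R_th + R_L); requiring this ≤ 0.0270 gives R_L ≥ R_th(1/0.0270 − 1) = 325.2 × 36.04 = 11.7 kΩ.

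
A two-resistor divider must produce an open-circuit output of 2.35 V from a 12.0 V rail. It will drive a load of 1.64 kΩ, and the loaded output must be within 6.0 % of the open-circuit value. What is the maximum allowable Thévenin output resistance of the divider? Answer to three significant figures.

R_th ≤ 105 Ω

Loading drop = R_th/(R_th + R_L) ≤ 0.0600, so R_th ≤ R_L · ε/(1−ε) = 1.64 kΩ × 0.0600/0.9400 = 105 Ω.
(Any R1, R2 with R2/(R1+R2) = 0.196 and R1‖R2 ≤ 105 Ω will meet the spec.)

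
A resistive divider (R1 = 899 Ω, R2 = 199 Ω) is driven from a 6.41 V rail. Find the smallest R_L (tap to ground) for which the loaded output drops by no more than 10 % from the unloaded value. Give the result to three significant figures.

Output resistance R_th = R1‖R2 = (899 × 199)/1098 = 162.9 Ω.
The fractional drop is R_th/(R_th + R_L); requiring this ≤ 0.100 gives R_L ≥ R_th(1/0.100 − 1) = 162.9 × 9.000 = 1.47 kΩ.

R_L(min) ≈ 1.47 kΩ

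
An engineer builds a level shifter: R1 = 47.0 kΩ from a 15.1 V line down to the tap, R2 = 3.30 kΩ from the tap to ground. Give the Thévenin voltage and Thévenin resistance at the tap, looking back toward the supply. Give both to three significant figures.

V_th is the open-circuit tap voltage: 15.1 × 3.30/(47.0 + 3.30) = 0.991 V.
With the supply zeroed, R1 and R2 appear in parallel from the tap: R_th = R1‖R2 = (47.0 × 3.30)/50.30 = 3.08 kΩ.

V_th = 0.991 V, R_th = 3.08 kΩ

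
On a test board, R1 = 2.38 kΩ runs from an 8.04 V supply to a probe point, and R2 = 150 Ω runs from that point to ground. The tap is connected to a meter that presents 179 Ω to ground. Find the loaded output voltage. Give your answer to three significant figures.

V_out ≈ 0.267 V

The load sits in parallel with R2: R2‖R_L = (150 × 179) / (150 + 179) = 81.61 Ω.
V_out = 8.04 × 81.61 / (2380 + 81.61) = 8.04 × 81.61/2462 = 0.267 V.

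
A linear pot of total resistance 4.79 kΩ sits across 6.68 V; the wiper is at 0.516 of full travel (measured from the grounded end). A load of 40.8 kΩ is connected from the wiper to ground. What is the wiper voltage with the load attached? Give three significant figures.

V ≈ 3.35 V

The wiper splits the pot into (1−α)R = 2.318 kΩ above and αR = 2.472 kΩ below.
Lower section ‖ load = 2.330 kΩ.
V_wiper = 6.68 × 2.330/(2.318 + 2.330) = 3.35 V.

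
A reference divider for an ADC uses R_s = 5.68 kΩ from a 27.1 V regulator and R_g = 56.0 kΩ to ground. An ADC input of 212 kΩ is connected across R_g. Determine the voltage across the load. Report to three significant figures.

V_out ≈ 24.0 V

The load sits in parallel with R_g: R_g‖R_L = (56.0 × 212) / (56.0 + 212) = 44.30 kΩ.
V_out = 27.1 × 44.30 / (5.68 + 44.30) = 27.1 × 44.30/49.98 = 24.0 V.
(Unloaded it would have been 24.6 V.)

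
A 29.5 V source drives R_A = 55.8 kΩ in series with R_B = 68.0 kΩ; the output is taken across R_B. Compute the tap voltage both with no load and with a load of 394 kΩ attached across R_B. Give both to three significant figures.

Unloaded: 16.2 V; loaded: 15.0 V

Open-circuit: V = 29.5 × 68.0/(55.8 + 68.0) = 16.2 V.
With the load, R_B becomes R_B‖R_L = 57.99 kΩ, so V = 29.5 × 57.99/113.8 = 15.0 V.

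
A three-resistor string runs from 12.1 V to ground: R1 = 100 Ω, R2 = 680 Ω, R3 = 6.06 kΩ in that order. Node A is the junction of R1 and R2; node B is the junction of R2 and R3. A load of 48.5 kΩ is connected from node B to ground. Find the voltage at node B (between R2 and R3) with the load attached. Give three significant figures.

V ≈ 10.6 V

At node B, R3 is in parallel with the load: R3‖R_L = 5387 Ω.
Below node A the resistance is R2 + (R3‖R_L) = 6067 Ω, so V_A = 12.1 × 6067/6167 = 11.90 V.
Then V_B = V_A × (R3‖R_L)/(R2 + R3‖R_L) = 11.90 × 5387/6067 = 10.6 V.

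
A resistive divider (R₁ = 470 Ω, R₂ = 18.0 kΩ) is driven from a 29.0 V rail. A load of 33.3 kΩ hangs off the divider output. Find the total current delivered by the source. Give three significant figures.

R₂‖R_L = 11680 Ω, so the source sees R₁ + R₂‖R_L = 12150 Ω.
I = 29.0 V / 12150 Ω = 2.39 mA.

I ≈ 2.39 mA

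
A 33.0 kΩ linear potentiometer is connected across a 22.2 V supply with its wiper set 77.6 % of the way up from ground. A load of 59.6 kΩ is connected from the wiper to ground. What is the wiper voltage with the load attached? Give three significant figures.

V ≈ 15.7 V

The wiper splits the pot into (1−α)R = 7.392 kΩ above and αR = 25.61 kΩ below.
Lower section ‖ load = 17.91 kΩ.
V_wiper = 22.2 × 17.91/(7.392 + 17.91) = 15.7 V.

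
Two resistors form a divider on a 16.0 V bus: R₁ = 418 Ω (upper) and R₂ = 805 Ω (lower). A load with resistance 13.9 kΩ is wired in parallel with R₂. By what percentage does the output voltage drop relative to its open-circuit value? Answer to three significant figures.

1.94 %

The divider's output (Thévenin) resistance is R₁‖R₂ = 275.1 Ω.
Fractional drop under load = R_th/(R_th + R_L) = 275.1 / (275.1 + 13900) = 0.01941.
So the output falls by 1.94 %.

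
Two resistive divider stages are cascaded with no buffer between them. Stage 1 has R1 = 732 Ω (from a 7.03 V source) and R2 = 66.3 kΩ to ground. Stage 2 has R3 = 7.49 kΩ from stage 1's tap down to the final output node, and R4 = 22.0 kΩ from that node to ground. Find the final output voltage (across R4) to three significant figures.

V_out ≈ 5.06 V

Stage 2 presents R3+R4 = 29490 Ω as a load on stage 1's tap.
Stage 1's lower leg becomes R2‖(R3+R4) = 20410 Ω, so V_mid = 7.03 × 20410/21140 = 6.787 V.
Stage 2 is itself unloaded: V_out = V_mid × R4/(R3+R4) = 6.787 × 22000/29490 = 5.06 V.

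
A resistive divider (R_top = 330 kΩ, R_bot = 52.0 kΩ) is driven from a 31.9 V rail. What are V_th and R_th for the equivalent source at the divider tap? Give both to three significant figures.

V_th is the open-circuit tap voltage: 31.9 × 52.0/(330 + 52.0) = 4.34 V.
With the supply zeroed, R_top and R_bot appear in parallel from the tap: R_th = R_top‖R_bot = (330 × 52.0)/382.0 = 44.9 kΩ.

V_th = 4.34 V, R_th = 44.9 kΩ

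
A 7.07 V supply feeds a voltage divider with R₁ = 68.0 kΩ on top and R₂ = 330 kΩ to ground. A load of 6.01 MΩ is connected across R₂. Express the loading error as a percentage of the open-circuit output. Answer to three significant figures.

0.929 %

The divider's output (Thévenin) resistance is R₁‖R₂ = 56.38 kΩ.
Fractional drop under load = R_th/(R_th + R_L) = 56.38 / (56.38 + 6010) = 0.009294.
So the output falls by 0.929 %.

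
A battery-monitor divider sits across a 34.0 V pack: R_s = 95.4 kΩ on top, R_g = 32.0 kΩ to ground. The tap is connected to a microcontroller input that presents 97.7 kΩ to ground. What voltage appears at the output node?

V_out ≈ 6.86 V

The load sits in parallel with R_g: R_g‖R_L = (32.0 × 97.7) / (32.0 + 97.7) = 24.10 kΩ.
V_out = 34.0 × 24.10 / (95.4 + 24.10) = 34.0 × 24.10/119.5 = 6.86 V.
(Unloaded it would have been 8.54 V.)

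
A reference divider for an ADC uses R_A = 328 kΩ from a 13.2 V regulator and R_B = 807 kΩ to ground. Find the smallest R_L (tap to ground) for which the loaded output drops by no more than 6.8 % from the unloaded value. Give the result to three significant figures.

Output resistance R_th = R_A‖R_B = (328 × 807)/1135 = 233.2 kΩ.
The fractional drop is R_th/(R_th + R_L); requiring this ≤ 0.0680 gives R_L ≥ R_th(1/0.0680 − 1) = 233.2 × 13.71 = 3.20 MΩ.

R_L(min) ≈ 3.20 MΩ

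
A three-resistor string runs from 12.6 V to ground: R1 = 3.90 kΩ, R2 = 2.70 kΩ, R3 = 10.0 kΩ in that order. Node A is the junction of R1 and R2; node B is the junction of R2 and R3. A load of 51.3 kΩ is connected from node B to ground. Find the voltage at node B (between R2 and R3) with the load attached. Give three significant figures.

At node B, R3 is in parallel with the load: R3‖R_L = 8.369 kΩ.
Below node A the resistance is R2 + (R3‖R_L) = 11.07 kΩ, so V_A = 12.6 × 11.07/14.97 = 9.317 V.
Then V_B = V_A × (R3‖R_L)/(R2 + R3‖R_L) = 9.317 × 8.369/11.07 = 7.04 V.

V ≈ 7.04 V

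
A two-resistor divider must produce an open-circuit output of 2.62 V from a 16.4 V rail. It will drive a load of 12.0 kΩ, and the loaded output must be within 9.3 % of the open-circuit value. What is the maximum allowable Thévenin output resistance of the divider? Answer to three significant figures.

R_th ≤ 1.23 kΩ

Loading drop = R_th/(R_th + R_L) ≤ 0.0930, so R_th ≤ R_L · ε/(1−ε) = 12.0 kΩ × 0.0930/0.9070 = 1.23 kΩ.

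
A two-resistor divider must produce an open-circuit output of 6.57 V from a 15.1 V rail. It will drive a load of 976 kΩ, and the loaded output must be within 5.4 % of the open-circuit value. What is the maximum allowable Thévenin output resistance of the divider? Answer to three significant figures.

R_th ≤ 55.7 kΩ

Loading drop = R_th/(R_th + R_L) ≤ 0.0540, so R_th ≤ R_L · ε/(1−ε) = 976 kΩ × 0.0540/0.9460 = 55.7 kΩ.
(Any R1, R2 with R2/(R1+R2) = 0.435 and R1‖R2 ≤ 55.7 kΩ will meet the spec.)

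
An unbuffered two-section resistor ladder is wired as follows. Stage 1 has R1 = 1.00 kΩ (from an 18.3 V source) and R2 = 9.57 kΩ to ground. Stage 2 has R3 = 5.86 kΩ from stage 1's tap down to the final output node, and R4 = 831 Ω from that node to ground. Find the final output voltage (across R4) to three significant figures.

Stage 2 presents R3+R4 = 6691 Ω as a load on stage 1's tap.
Stage 1's lower leg becomes R2‖(R3+R4) = 3938 Ω, so V_mid = 18.3 × 3938/4938 = 14.59 V.
Stage 2 is itself unloaded: V_out = V_mid × R4/(R3+R4) = 14.59 × 831/6691 = 1.81 V.

V_out ≈ 1.81 V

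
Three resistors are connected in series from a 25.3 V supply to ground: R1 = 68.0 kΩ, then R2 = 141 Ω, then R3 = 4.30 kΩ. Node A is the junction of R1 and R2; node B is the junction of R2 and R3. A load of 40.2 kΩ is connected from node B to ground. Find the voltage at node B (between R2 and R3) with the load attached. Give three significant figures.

V ≈ 1.36 V

At node B, R3 is in parallel with the load: R3‖R_L = 3884 Ω.
Below node A the resistance is R2 + (R3‖R_L) = 4025 Ω, so V_A = 25.3 × 4025/72030 = 1.414 V.
Then V_B = V_A × (R3‖R_L)/(R2 + R3‖R_L) = 1.414 × 3884/4025 = 1.36 V.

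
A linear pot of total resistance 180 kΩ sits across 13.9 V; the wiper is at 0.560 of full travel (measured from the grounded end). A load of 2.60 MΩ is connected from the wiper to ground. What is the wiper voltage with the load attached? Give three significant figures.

The wiper splits the pot into (1−α)R = 79.20 kΩ above and αR = 100.8 kΩ below.
Lower section ‖ load = 97.04 kΩ.
V_wiper = 13.9 × 97.04/(79.20 + 97.04) = 7.65 V.

V ≈ 7.65 V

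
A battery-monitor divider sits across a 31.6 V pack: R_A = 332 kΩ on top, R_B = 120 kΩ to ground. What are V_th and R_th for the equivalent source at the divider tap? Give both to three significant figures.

V_th = 8.39 V, R_th = 88.1 kΩ

V_th is the open-circuit tap voltage: 31.6 × 120/(332 + 120) = 8.39 V.
With the supply zeroed, R_A and R_B appear in parallel from the tap: R_th = R_A‖R_B = (332 × 120)/452.0 = 88.1 kΩ.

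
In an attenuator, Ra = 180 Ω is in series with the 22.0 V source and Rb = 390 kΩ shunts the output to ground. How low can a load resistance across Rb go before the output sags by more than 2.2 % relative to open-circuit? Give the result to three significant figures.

R_L(min) ≈ 8.00 kΩ

Output resistance R_th = Ra‖Rb = (180 × 390000)/390200 = 179.9 Ω.
The fractional drop is R_th/(R_th + R_L); requiring this ≤ 0.0220 gives R_L ≥ R_th(1/0.0220 − 1) = 179.9 × 44.45 = 8.00 kΩ.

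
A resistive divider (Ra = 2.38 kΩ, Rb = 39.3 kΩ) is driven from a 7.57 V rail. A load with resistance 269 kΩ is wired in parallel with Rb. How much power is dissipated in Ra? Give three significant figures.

P ≈ 0.101 mW

Total resistance from the source is Ra + (Rb‖R_L) = 36.67 kΩ, so I = 7.57/36.67 kΩ = 0.2064 mA.
P = I²·Ra = (0.2064 mA)² × 2.38 kΩ = 0.101 mW.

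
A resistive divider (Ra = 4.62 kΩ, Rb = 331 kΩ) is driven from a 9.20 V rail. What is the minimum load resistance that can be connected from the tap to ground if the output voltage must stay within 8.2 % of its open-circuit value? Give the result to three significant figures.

Output resistance R_th = Ra‖Rb = (4.62 × 331)/335.6 = 4.556 kΩ.
The fractional drop is R_th/(R_th + R_L); requiring this ≤ 0.0820 gives R_L ≥ R_th(1/0.0820 − 1) = 4.556 × 11.20 = 51.0 kΩ.

R_L(min) ≈ 51.0 kΩ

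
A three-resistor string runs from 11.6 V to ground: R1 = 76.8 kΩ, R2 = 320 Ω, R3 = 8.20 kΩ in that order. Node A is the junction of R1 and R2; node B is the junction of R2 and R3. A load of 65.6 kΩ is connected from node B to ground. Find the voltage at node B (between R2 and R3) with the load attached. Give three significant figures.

V ≈ 1.00 V

At node B, R3 is in parallel with the load: R3‖R_L = 7289 Ω.
Below node A the resistance is R2 + (R3‖R_L) = 7609 Ω, so V_A = 11.6 × 7609/84410 = 1.046 V.
Then V_B = V_A × (R3‖R_L)/(R2 + R3‖R_L) = 1.046 × 7289/7609 = 1.00 V.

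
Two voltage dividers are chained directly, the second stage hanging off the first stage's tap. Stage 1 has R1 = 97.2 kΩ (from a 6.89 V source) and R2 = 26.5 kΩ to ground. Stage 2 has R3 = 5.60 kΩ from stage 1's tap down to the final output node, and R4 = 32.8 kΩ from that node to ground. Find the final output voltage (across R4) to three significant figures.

V_out ≈ 0.817 V

Stage 2 presents R3+R4 = 38.40 kΩ as a load on stage 1's tap.
Stage 1's lower leg becomes R2‖(R3+R4) = 15.68 kΩ, so V_mid = 6.89 × 15.68/112.9 = 0.9571 V.
Stage 2 is itself unloaded: V_out = V_mid × R4/(R3+R4) = 0.9571 × 32.8/38.40 = 0.817 V.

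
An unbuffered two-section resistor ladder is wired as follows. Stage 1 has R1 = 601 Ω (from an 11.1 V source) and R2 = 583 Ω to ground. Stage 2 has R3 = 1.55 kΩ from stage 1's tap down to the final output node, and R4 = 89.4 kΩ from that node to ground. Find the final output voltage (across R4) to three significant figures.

Stage 2 presents R3+R4 = 90950 Ω as a load on stage 1's tap.
Stage 1's lower leg becomes R2‖(R3+R4) = 579.3 Ω, so V_mid = 11.1 × 579.3/1180 = 5.448 V.
Stage 2 is itself unloaded: V_out = V_mid × R4/(R3+R4) = 5.448 × 89400/90950 = 5.36 V.

V_out ≈ 5.36 V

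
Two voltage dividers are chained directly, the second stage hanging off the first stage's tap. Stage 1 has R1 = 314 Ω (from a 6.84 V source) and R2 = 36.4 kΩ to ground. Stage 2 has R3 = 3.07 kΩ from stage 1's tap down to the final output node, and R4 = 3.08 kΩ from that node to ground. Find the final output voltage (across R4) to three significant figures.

Stage 2 presents R3+R4 = 6150 Ω as a load on stage 1's tap.
Stage 1's lower leg becomes R2‖(R3+R4) = 5261 Ω, so V_mid = 6.84 × 5261/5575 = 6.455 V.
Stage 2 is itself unloaded: V_out = V_mid × R4/(R3+R4) = 6.455 × 3080/6150 = 3.23 V.

V_out ≈ 3.23 V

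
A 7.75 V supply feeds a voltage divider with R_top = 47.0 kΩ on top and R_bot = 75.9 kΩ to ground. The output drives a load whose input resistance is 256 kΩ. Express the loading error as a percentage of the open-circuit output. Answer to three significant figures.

Unloaded V = 7.75 × 75.9/122.9 = 4.7862 V.
Loaded: R_bot‖R_L = 58.54 kΩ, giving V = 7.75 × 58.54/105.5 = 4.2988 V.
Drop = (4.7862 − 4.2988) / 4.7862 = 10.2 %.

10.2 %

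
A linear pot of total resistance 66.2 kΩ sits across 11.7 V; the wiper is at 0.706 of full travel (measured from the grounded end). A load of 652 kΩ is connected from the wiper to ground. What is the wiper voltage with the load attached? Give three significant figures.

V ≈ 8.09 V

The wiper splits the pot into (1−α)R = 19.46 kΩ above and αR = 46.74 kΩ below.
Lower section ‖ load = 43.61 kΩ.
V_wiper = 11.7 × 43.61/(19.46 + 43.61) = 8.09 V.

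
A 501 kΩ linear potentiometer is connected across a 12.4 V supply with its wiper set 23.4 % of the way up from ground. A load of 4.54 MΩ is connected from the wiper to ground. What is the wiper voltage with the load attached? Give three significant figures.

The wiper splits the pot into (1−α)R = 383.8 kΩ above and αR = 117.2 kΩ below.
Lower section ‖ load = 114.3 kΩ.
V_wiper = 12.4 × 114.3/(383.8 + 114.3) = 2.85 V.

V ≈ 2.85 V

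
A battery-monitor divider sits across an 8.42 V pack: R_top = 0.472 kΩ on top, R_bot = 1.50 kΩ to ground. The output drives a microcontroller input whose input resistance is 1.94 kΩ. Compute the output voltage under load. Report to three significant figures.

The load sits in parallel with R_bot: R_bot‖R_L = (1500 × 1940) / (1500 + 1940) = 845.9 Ω.
V_out = 8.42 × 845.9 / (472 + 845.9) = 8.42 × 845.9/1318 = 5.40 V.

V_out ≈ 5.40 V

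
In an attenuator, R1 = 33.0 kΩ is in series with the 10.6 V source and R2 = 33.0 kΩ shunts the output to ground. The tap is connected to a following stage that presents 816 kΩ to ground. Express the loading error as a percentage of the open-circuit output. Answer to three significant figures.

1.98 %

The divider's output (Thévenin) resistance is R1‖R2 = 16.50 kΩ.
Fractional drop under load = R_th/(R_th + R_L) = 16.50 / (16.50 + 816) = 0.01982.
So the output falls by 1.98 %.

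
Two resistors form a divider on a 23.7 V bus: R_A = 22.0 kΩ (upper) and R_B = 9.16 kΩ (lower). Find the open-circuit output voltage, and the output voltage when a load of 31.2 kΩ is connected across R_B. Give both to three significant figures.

Open-circuit: V = 23.7 × 9.16/(22.0 + 9.16) = 6.97 V.
With the load, R_B becomes R_B‖R_L = 7.081 kΩ, so V = 23.7 × 7.081/29.08 = 5.77 V.

Unloaded: 6.97 V; loaded: 5.77 V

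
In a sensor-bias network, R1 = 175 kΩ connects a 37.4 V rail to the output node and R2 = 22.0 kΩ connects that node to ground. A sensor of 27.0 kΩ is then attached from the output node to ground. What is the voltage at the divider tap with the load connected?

V_out ≈ 2.42 V

The load sits in parallel with R2: R2‖R_L = (22.0 × 27.0) / (22.0 + 27.0) = 12.12 kΩ.
V_out = 37.4 × 12.12 / (175 + 12.12) = 37.4 × 12.12/187.1 = 2.42 V.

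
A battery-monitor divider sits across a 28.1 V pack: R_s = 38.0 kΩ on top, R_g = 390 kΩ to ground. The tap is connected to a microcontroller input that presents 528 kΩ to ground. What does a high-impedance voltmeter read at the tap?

V_out ≈ 24.0 V

The load sits in parallel with R_g: R_g‖R_L = (390 × 528) / (390 + 528) = 224.3 kΩ.
V_out = 28.1 × 224.3 / (38.0 + 224.3) = 28.1 × 224.3/262.3 = 24.0 V.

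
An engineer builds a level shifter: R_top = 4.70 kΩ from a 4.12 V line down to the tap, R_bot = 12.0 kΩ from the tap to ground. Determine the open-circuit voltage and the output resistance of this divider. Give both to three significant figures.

V_th = 2.96 V, R_th = 3.38 kΩ

V_th is the open-circuit tap voltage: 4.12 × 12.0/(4.70 + 12.0) = 2.96 V.
With the supply zeroed, R_top and R_bot appear in parallel from the tap: R_th = R_top‖R_bot = (4.70 × 12.0)/16.70 = 3.38 kΩ.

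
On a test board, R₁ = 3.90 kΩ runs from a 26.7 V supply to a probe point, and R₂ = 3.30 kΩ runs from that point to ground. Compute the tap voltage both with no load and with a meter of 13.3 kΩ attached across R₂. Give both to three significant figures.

Unloaded: 12.2 V; loaded: 10.8 V

Open-circuit: V = 26.7 × 3.30/(3.90 + 3.30) = 12.2 V.
With the load, R₂ becomes R₂‖R_L = 2.644 kΩ, so V = 26.7 × 2.644/6.544 = 10.8 V.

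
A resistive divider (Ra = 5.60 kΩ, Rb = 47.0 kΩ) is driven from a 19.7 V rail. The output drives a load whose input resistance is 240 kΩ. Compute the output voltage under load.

V_out ≈ 17.2 V

The load sits in parallel with Rb: Rb‖R_L = (47.0 × 240) / (47.0 + 240) = 39.30 kΩ.
V_out = 19.7 × 39.30 / (5.60 + 39.30) = 19.7 × 39.30/44.90 = 17.2 V.
(Unloaded it would have been 17.6 V.)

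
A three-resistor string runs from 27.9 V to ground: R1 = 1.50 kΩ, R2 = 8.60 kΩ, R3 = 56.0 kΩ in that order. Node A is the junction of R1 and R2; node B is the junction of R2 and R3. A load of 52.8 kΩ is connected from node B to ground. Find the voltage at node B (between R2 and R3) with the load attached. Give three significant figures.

At node B, R3 is in parallel with the load: R3‖R_L = 27.18 kΩ.
Below node A the resistance is R2 + (R3‖R_L) = 35.78 kΩ, so V_A = 27.9 × 35.78/37.28 = 26.78 V.
Then V_B = V_A × (R3‖R_L)/(R2 + R3‖R_L) = 26.78 × 27.18/35.78 = 20.3 V.

V ≈ 20.3 V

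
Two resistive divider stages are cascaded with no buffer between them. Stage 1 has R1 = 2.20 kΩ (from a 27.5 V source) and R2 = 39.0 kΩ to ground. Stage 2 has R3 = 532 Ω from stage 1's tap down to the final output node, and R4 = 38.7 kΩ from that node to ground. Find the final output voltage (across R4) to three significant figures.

V_out ≈ 24.4 V

Stage 2 presents R3+R4 = 39230 Ω as a load on stage 1's tap.
Stage 1's lower leg becomes R2‖(R3+R4) = 19560 Ω, so V_mid = 27.5 × 19560/21760 = 24.72 V.
Stage 2 is itself unloaded: V_out = V_mid × R4/(R3+R4) = 24.72 × 38700/39230 = 24.4 V.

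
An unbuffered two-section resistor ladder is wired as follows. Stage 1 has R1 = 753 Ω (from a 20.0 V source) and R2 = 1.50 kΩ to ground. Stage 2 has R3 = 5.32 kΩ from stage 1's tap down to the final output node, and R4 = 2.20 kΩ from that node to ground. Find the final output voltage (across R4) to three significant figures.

V_out ≈ 3.65 V

Stage 2 presents R3+R4 = 7520 Ω as a load on stage 1's tap.
Stage 1's lower leg becomes R2‖(R3+R4) = 1251 Ω, so V_mid = 20.0 × 1251/2004 = 12.48 V.
Stage 2 is itself unloaded: V_out = V_mid × R4/(R3+R4) = 12.48 × 2200/7520 = 3.65 V.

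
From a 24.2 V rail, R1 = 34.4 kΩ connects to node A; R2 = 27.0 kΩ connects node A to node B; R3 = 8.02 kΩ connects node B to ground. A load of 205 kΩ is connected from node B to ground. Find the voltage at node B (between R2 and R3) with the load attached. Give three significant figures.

At node B, R3 is in parallel with the load: R3‖R_L = 7.718 kΩ.
Below node A the resistance is R2 + (R3‖R_L) = 34.72 kΩ, so V_A = 24.2 × 34.72/69.12 = 12.16 V.
Then V_B = V_A × (R3‖R_L)/(R2 + R3‖R_L) = 12.16 × 7.718/34.72 = 2.70 V.

V ≈ 2.70 V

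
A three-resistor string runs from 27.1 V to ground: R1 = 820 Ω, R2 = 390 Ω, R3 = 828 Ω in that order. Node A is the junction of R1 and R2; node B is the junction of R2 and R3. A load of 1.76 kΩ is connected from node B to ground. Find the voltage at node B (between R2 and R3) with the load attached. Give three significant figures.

At node B, R3 is in parallel with the load: R3‖R_L = 563.1 Ω.
Below node A the resistance is R2 + (R3‖R_L) = 953.1 Ω, so V_A = 27.1 × 953.1/1773 = 14.57 V.
Then V_B = V_A × (R3‖R_L)/(R2 + R3‖R_L) = 14.57 × 563.1/953.1 = 8.61 V.

V ≈ 8.61 V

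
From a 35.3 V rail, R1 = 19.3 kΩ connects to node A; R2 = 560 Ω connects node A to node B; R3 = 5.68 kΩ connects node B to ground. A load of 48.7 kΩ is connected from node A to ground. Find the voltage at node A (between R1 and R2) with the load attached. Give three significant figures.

Below node A the series string R2+R3 = 6240 Ω sits in parallel with the 48700 Ω load: 5531 Ω.
V_A = 35.3 × 5531/(19300 + 5531) = 7.86 V.

V ≈ 7.86 V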